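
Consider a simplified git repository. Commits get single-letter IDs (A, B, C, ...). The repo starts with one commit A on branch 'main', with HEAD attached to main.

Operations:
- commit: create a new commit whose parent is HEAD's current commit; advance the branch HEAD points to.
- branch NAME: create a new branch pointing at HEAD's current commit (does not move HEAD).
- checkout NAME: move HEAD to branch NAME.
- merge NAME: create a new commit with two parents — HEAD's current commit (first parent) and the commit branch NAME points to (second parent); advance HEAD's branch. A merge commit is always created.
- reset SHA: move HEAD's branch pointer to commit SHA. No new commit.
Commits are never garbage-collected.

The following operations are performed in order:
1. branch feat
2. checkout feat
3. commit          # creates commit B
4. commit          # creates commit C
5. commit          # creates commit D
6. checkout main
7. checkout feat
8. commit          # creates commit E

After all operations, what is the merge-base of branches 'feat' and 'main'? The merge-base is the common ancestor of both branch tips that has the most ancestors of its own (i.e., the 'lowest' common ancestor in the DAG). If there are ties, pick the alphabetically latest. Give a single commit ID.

Answer: A

Derivation:
After op 1 (branch): HEAD=main@A [feat=A main=A]
After op 2 (checkout): HEAD=feat@A [feat=A main=A]
After op 3 (commit): HEAD=feat@B [feat=B main=A]
After op 4 (commit): HEAD=feat@C [feat=C main=A]
After op 5 (commit): HEAD=feat@D [feat=D main=A]
After op 6 (checkout): HEAD=main@A [feat=D main=A]
After op 7 (checkout): HEAD=feat@D [feat=D main=A]
After op 8 (commit): HEAD=feat@E [feat=E main=A]
ancestors(feat=E): ['A', 'B', 'C', 'D', 'E']
ancestors(main=A): ['A']
common: ['A']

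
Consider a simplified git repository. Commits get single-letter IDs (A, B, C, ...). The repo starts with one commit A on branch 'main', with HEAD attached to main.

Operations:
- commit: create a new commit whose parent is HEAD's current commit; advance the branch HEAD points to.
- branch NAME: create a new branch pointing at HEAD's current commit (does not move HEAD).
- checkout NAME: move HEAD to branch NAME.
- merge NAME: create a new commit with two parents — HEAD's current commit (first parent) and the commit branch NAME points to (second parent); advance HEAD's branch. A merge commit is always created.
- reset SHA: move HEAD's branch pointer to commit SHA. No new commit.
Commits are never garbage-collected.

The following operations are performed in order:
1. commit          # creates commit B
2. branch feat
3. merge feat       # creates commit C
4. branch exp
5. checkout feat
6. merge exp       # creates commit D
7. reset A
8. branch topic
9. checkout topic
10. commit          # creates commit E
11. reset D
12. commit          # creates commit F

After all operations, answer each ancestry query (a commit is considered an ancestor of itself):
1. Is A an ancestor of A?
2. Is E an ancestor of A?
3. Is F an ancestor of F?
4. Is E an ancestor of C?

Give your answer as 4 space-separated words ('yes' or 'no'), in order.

After op 1 (commit): HEAD=main@B [main=B]
After op 2 (branch): HEAD=main@B [feat=B main=B]
After op 3 (merge): HEAD=main@C [feat=B main=C]
After op 4 (branch): HEAD=main@C [exp=C feat=B main=C]
After op 5 (checkout): HEAD=feat@B [exp=C feat=B main=C]
After op 6 (merge): HEAD=feat@D [exp=C feat=D main=C]
After op 7 (reset): HEAD=feat@A [exp=C feat=A main=C]
After op 8 (branch): HEAD=feat@A [exp=C feat=A main=C topic=A]
After op 9 (checkout): HEAD=topic@A [exp=C feat=A main=C topic=A]
After op 10 (commit): HEAD=topic@E [exp=C feat=A main=C topic=E]
After op 11 (reset): HEAD=topic@D [exp=C feat=A main=C topic=D]
After op 12 (commit): HEAD=topic@F [exp=C feat=A main=C topic=F]
ancestors(A) = {A}; A in? yes
ancestors(A) = {A}; E in? no
ancestors(F) = {A,B,C,D,F}; F in? yes
ancestors(C) = {A,B,C}; E in? no

Answer: yes no yes no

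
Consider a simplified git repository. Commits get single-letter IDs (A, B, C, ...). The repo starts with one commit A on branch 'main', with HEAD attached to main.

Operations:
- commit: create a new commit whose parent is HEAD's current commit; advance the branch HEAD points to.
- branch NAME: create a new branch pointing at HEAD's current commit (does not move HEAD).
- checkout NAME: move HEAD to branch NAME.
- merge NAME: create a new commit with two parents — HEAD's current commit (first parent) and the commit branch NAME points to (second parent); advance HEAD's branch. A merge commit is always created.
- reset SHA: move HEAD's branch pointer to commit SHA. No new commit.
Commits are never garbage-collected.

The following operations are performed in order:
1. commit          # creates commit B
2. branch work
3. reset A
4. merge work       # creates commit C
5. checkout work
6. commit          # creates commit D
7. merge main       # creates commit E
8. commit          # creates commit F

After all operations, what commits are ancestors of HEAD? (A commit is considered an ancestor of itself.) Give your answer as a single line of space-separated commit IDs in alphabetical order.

Answer: A B C D E F

Derivation:
After op 1 (commit): HEAD=main@B [main=B]
After op 2 (branch): HEAD=main@B [main=B work=B]
After op 3 (reset): HEAD=main@A [main=A work=B]
After op 4 (merge): HEAD=main@C [main=C work=B]
After op 5 (checkout): HEAD=work@B [main=C work=B]
After op 6 (commit): HEAD=work@D [main=C work=D]
After op 7 (merge): HEAD=work@E [main=C work=E]
After op 8 (commit): HEAD=work@F [main=C work=F]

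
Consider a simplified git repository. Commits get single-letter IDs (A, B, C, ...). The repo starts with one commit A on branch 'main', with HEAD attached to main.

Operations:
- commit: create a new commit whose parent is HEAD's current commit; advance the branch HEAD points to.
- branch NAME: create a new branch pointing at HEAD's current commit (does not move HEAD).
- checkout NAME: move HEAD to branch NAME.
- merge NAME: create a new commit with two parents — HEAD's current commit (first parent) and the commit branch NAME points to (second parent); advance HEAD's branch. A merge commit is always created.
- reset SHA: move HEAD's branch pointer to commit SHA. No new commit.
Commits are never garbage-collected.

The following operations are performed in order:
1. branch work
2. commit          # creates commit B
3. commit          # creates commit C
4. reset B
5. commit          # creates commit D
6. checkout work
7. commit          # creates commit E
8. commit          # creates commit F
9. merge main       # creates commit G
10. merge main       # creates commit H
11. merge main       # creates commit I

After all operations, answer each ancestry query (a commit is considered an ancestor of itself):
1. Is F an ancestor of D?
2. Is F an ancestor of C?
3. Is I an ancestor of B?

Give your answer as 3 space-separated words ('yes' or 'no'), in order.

After op 1 (branch): HEAD=main@A [main=A work=A]
After op 2 (commit): HEAD=main@B [main=B work=A]
After op 3 (commit): HEAD=main@C [main=C work=A]
After op 4 (reset): HEAD=main@B [main=B work=A]
After op 5 (commit): HEAD=main@D [main=D work=A]
After op 6 (checkout): HEAD=work@A [main=D work=A]
After op 7 (commit): HEAD=work@E [main=D work=E]
After op 8 (commit): HEAD=work@F [main=D work=F]
After op 9 (merge): HEAD=work@G [main=D work=G]
After op 10 (merge): HEAD=work@H [main=D work=H]
After op 11 (merge): HEAD=work@I [main=D work=I]
ancestors(D) = {A,B,D}; F in? no
ancestors(C) = {A,B,C}; F in? no
ancestors(B) = {A,B}; I in? no

Answer: no no no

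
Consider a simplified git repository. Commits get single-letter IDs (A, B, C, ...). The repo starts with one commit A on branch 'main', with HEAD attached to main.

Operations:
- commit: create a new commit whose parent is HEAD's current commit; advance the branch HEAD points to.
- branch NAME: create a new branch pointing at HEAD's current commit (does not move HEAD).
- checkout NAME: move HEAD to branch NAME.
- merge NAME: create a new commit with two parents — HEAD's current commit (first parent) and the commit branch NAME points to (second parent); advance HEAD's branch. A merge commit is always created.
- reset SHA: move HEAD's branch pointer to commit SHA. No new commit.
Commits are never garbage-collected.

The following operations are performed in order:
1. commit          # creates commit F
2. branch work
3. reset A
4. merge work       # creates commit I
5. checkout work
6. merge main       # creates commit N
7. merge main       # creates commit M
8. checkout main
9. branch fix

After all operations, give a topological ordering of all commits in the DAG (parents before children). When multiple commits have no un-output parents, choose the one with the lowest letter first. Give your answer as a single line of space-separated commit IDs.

Answer: A F I N M

Derivation:
After op 1 (commit): HEAD=main@F [main=F]
After op 2 (branch): HEAD=main@F [main=F work=F]
After op 3 (reset): HEAD=main@A [main=A work=F]
After op 4 (merge): HEAD=main@I [main=I work=F]
After op 5 (checkout): HEAD=work@F [main=I work=F]
After op 6 (merge): HEAD=work@N [main=I work=N]
After op 7 (merge): HEAD=work@M [main=I work=M]
After op 8 (checkout): HEAD=main@I [main=I work=M]
After op 9 (branch): HEAD=main@I [fix=I main=I work=M]
commit A: parents=[]
commit F: parents=['A']
commit I: parents=['A', 'F']
commit M: parents=['N', 'I']
commit N: parents=['F', 'I']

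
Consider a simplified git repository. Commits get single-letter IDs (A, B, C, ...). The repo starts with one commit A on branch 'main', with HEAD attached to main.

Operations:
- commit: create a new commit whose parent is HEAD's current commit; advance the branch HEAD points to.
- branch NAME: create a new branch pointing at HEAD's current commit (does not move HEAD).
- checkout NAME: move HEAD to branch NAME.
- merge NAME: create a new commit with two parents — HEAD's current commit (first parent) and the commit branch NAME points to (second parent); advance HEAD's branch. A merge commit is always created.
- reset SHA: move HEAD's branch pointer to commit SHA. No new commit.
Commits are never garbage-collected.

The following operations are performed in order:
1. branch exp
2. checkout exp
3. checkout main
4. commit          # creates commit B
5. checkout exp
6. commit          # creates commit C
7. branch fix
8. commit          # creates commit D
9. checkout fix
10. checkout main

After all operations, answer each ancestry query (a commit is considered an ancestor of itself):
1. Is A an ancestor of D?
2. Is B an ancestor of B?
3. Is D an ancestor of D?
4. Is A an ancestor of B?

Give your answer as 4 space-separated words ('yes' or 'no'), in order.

Answer: yes yes yes yes

Derivation:
After op 1 (branch): HEAD=main@A [exp=A main=A]
After op 2 (checkout): HEAD=exp@A [exp=A main=A]
After op 3 (checkout): HEAD=main@A [exp=A main=A]
After op 4 (commit): HEAD=main@B [exp=A main=B]
After op 5 (checkout): HEAD=exp@A [exp=A main=B]
After op 6 (commit): HEAD=exp@C [exp=C main=B]
After op 7 (branch): HEAD=exp@C [exp=C fix=C main=B]
After op 8 (commit): HEAD=exp@D [exp=D fix=C main=B]
After op 9 (checkout): HEAD=fix@C [exp=D fix=C main=B]
After op 10 (checkout): HEAD=main@B [exp=D fix=C main=B]
ancestors(D) = {A,C,D}; A in? yes
ancestors(B) = {A,B}; B in? yes
ancestors(D) = {A,C,D}; D in? yes
ancestors(B) = {A,B}; A in? yes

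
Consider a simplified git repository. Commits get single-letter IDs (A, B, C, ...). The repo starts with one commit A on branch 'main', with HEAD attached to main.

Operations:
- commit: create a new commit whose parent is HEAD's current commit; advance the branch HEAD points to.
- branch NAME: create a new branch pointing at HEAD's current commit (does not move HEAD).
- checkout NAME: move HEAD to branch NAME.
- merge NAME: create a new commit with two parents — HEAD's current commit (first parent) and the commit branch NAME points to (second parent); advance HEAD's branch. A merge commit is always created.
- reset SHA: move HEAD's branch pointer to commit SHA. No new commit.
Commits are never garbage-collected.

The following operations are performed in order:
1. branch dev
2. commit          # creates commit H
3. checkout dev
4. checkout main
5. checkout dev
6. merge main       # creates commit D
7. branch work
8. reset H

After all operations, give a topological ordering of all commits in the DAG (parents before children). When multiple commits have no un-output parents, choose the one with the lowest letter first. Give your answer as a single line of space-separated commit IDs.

Answer: A H D

Derivation:
After op 1 (branch): HEAD=main@A [dev=A main=A]
After op 2 (commit): HEAD=main@H [dev=A main=H]
After op 3 (checkout): HEAD=dev@A [dev=A main=H]
After op 4 (checkout): HEAD=main@H [dev=A main=H]
After op 5 (checkout): HEAD=dev@A [dev=A main=H]
After op 6 (merge): HEAD=dev@D [dev=D main=H]
After op 7 (branch): HEAD=dev@D [dev=D main=H work=D]
After op 8 (reset): HEAD=dev@H [dev=H main=H work=D]
commit A: parents=[]
commit D: parents=['A', 'H']
commit H: parents=['A']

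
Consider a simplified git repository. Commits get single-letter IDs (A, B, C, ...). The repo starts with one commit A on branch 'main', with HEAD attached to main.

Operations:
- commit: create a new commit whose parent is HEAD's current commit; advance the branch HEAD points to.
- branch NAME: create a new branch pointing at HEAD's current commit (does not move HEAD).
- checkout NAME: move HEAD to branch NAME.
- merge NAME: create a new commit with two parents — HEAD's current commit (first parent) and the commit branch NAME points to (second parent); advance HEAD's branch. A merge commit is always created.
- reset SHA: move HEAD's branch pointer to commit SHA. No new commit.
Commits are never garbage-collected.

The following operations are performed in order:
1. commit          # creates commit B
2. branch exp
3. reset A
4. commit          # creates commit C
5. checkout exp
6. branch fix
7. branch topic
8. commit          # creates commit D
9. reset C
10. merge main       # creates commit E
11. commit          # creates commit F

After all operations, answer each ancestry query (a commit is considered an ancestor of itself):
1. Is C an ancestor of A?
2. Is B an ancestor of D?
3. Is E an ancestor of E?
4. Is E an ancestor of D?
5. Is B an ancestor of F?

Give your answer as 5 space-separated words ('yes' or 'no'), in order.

After op 1 (commit): HEAD=main@B [main=B]
After op 2 (branch): HEAD=main@B [exp=B main=B]
After op 3 (reset): HEAD=main@A [exp=B main=A]
After op 4 (commit): HEAD=main@C [exp=B main=C]
After op 5 (checkout): HEAD=exp@B [exp=B main=C]
After op 6 (branch): HEAD=exp@B [exp=B fix=B main=C]
After op 7 (branch): HEAD=exp@B [exp=B fix=B main=C topic=B]
After op 8 (commit): HEAD=exp@D [exp=D fix=B main=C topic=B]
After op 9 (reset): HEAD=exp@C [exp=C fix=B main=C topic=B]
After op 10 (merge): HEAD=exp@E [exp=E fix=B main=C topic=B]
After op 11 (commit): HEAD=exp@F [exp=F fix=B main=C topic=B]
ancestors(A) = {A}; C in? no
ancestors(D) = {A,B,D}; B in? yes
ancestors(E) = {A,C,E}; E in? yes
ancestors(D) = {A,B,D}; E in? no
ancestors(F) = {A,C,E,F}; B in? no

Answer: no yes yes no no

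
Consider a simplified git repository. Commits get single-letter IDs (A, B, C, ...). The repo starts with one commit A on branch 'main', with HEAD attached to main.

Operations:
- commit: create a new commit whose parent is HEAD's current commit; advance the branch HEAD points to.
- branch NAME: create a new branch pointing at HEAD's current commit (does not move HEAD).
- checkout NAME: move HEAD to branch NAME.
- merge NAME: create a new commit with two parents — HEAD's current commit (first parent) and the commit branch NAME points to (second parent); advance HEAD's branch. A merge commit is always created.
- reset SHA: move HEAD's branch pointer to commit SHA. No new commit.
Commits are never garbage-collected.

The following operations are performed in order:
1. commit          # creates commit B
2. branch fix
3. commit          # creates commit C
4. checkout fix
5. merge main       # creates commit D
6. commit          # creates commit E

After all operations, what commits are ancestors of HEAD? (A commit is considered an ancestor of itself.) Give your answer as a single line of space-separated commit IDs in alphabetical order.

Answer: A B C D E

Derivation:
After op 1 (commit): HEAD=main@B [main=B]
After op 2 (branch): HEAD=main@B [fix=B main=B]
After op 3 (commit): HEAD=main@C [fix=B main=C]
After op 4 (checkout): HEAD=fix@B [fix=B main=C]
After op 5 (merge): HEAD=fix@D [fix=D main=C]
After op 6 (commit): HEAD=fix@E [fix=E main=C]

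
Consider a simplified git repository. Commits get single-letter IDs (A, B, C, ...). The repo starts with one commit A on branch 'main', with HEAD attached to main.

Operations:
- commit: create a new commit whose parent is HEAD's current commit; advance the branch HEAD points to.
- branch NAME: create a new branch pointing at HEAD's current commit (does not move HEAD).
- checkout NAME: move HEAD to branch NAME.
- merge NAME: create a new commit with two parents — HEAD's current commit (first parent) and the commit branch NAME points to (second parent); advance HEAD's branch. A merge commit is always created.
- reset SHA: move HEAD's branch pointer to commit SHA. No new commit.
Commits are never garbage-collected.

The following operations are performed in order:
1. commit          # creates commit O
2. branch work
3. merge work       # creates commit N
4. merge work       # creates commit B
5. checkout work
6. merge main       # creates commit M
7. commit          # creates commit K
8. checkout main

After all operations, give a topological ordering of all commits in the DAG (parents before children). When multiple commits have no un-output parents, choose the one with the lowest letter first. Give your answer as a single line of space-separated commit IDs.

After op 1 (commit): HEAD=main@O [main=O]
After op 2 (branch): HEAD=main@O [main=O work=O]
After op 3 (merge): HEAD=main@N [main=N work=O]
After op 4 (merge): HEAD=main@B [main=B work=O]
After op 5 (checkout): HEAD=work@O [main=B work=O]
After op 6 (merge): HEAD=work@M [main=B work=M]
After op 7 (commit): HEAD=work@K [main=B work=K]
After op 8 (checkout): HEAD=main@B [main=B work=K]
commit A: parents=[]
commit B: parents=['N', 'O']
commit K: parents=['M']
commit M: parents=['O', 'B']
commit N: parents=['O', 'O']
commit O: parents=['A']

Answer: A O N B M K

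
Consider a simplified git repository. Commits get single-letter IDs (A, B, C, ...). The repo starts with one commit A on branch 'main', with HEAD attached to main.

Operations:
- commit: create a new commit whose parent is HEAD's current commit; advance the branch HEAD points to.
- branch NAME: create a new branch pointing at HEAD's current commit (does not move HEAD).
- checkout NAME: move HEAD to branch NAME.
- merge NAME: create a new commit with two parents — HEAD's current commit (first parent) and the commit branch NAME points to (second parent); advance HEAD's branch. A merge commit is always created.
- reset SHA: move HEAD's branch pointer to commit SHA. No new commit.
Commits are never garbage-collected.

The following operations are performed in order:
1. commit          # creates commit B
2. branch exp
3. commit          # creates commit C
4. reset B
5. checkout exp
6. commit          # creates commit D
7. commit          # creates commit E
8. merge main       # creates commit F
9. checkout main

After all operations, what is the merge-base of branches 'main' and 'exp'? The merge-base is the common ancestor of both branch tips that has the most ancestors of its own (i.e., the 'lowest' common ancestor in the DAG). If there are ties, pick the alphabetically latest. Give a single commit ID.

After op 1 (commit): HEAD=main@B [main=B]
After op 2 (branch): HEAD=main@B [exp=B main=B]
After op 3 (commit): HEAD=main@C [exp=B main=C]
After op 4 (reset): HEAD=main@B [exp=B main=B]
After op 5 (checkout): HEAD=exp@B [exp=B main=B]
After op 6 (commit): HEAD=exp@D [exp=D main=B]
After op 7 (commit): HEAD=exp@E [exp=E main=B]
After op 8 (merge): HEAD=exp@F [exp=F main=B]
After op 9 (checkout): HEAD=main@B [exp=F main=B]
ancestors(main=B): ['A', 'B']
ancestors(exp=F): ['A', 'B', 'D', 'E', 'F']
common: ['A', 'B']

Answer: B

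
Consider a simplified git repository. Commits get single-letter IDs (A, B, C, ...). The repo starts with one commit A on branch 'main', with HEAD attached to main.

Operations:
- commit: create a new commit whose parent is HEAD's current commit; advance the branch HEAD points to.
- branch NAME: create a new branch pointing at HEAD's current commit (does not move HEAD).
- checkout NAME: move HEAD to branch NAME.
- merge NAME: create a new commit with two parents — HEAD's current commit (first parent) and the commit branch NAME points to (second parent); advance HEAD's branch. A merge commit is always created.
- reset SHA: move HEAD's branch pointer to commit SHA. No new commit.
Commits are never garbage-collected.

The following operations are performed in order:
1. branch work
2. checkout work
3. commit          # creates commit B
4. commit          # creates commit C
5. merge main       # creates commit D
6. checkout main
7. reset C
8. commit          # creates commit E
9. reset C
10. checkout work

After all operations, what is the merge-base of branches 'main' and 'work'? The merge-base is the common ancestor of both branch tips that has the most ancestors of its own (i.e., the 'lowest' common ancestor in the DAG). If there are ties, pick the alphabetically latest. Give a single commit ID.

Answer: C

Derivation:
After op 1 (branch): HEAD=main@A [main=A work=A]
After op 2 (checkout): HEAD=work@A [main=A work=A]
After op 3 (commit): HEAD=work@B [main=A work=B]
After op 4 (commit): HEAD=work@C [main=A work=C]
After op 5 (merge): HEAD=work@D [main=A work=D]
After op 6 (checkout): HEAD=main@A [main=A work=D]
After op 7 (reset): HEAD=main@C [main=C work=D]
After op 8 (commit): HEAD=main@E [main=E work=D]
After op 9 (reset): HEAD=main@C [main=C work=D]
After op 10 (checkout): HEAD=work@D [main=C work=D]
ancestors(main=C): ['A', 'B', 'C']
ancestors(work=D): ['A', 'B', 'C', 'D']
common: ['A', 'B', 'C']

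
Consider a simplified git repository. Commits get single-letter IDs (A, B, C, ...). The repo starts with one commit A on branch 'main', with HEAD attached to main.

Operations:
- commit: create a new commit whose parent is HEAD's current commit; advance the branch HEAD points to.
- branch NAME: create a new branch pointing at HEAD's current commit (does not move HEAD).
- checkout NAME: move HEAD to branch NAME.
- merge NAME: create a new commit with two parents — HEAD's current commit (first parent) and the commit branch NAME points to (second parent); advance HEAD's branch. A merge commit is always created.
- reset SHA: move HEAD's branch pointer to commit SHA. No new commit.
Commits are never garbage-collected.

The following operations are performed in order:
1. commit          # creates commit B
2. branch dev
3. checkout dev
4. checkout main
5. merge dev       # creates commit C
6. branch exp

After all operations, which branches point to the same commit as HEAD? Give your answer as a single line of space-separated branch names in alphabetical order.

After op 1 (commit): HEAD=main@B [main=B]
After op 2 (branch): HEAD=main@B [dev=B main=B]
After op 3 (checkout): HEAD=dev@B [dev=B main=B]
After op 4 (checkout): HEAD=main@B [dev=B main=B]
After op 5 (merge): HEAD=main@C [dev=B main=C]
After op 6 (branch): HEAD=main@C [dev=B exp=C main=C]

Answer: exp main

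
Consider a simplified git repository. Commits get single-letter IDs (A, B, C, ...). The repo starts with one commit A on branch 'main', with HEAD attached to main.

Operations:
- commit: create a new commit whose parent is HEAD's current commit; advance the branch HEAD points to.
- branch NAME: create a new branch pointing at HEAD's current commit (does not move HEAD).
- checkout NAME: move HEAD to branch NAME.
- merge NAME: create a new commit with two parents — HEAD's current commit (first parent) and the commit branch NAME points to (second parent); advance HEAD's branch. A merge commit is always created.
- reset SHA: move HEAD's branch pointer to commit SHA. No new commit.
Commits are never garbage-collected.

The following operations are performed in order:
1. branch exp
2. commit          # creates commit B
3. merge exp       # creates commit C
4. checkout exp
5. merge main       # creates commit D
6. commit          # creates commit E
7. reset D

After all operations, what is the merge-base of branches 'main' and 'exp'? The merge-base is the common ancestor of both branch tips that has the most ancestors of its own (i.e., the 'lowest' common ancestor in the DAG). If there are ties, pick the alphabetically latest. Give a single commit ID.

After op 1 (branch): HEAD=main@A [exp=A main=A]
After op 2 (commit): HEAD=main@B [exp=A main=B]
After op 3 (merge): HEAD=main@C [exp=A main=C]
After op 4 (checkout): HEAD=exp@A [exp=A main=C]
After op 5 (merge): HEAD=exp@D [exp=D main=C]
After op 6 (commit): HEAD=exp@E [exp=E main=C]
After op 7 (reset): HEAD=exp@D [exp=D main=C]
ancestors(main=C): ['A', 'B', 'C']
ancestors(exp=D): ['A', 'B', 'C', 'D']
common: ['A', 'B', 'C']

Answer: C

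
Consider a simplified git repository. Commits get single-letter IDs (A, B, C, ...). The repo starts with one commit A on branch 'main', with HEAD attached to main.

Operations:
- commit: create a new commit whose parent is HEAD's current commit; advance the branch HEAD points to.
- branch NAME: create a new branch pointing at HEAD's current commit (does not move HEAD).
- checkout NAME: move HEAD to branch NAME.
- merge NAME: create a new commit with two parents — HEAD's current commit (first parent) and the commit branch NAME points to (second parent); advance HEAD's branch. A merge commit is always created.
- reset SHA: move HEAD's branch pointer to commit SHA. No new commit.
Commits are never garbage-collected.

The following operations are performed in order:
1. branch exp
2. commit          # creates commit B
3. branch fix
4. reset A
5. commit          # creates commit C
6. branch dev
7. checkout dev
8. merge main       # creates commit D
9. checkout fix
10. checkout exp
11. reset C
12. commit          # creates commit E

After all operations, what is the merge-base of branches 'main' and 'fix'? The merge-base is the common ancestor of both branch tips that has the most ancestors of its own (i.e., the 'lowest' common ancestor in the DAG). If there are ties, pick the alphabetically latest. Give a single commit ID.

After op 1 (branch): HEAD=main@A [exp=A main=A]
After op 2 (commit): HEAD=main@B [exp=A main=B]
After op 3 (branch): HEAD=main@B [exp=A fix=B main=B]
After op 4 (reset): HEAD=main@A [exp=A fix=B main=A]
After op 5 (commit): HEAD=main@C [exp=A fix=B main=C]
After op 6 (branch): HEAD=main@C [dev=C exp=A fix=B main=C]
After op 7 (checkout): HEAD=dev@C [dev=C exp=A fix=B main=C]
After op 8 (merge): HEAD=dev@D [dev=D exp=A fix=B main=C]
After op 9 (checkout): HEAD=fix@B [dev=D exp=A fix=B main=C]
After op 10 (checkout): HEAD=exp@A [dev=D exp=A fix=B main=C]
After op 11 (reset): HEAD=exp@C [dev=D exp=C fix=B main=C]
After op 12 (commit): HEAD=exp@E [dev=D exp=E fix=B main=C]
ancestors(main=C): ['A', 'C']
ancestors(fix=B): ['A', 'B']
common: ['A']

Answer: A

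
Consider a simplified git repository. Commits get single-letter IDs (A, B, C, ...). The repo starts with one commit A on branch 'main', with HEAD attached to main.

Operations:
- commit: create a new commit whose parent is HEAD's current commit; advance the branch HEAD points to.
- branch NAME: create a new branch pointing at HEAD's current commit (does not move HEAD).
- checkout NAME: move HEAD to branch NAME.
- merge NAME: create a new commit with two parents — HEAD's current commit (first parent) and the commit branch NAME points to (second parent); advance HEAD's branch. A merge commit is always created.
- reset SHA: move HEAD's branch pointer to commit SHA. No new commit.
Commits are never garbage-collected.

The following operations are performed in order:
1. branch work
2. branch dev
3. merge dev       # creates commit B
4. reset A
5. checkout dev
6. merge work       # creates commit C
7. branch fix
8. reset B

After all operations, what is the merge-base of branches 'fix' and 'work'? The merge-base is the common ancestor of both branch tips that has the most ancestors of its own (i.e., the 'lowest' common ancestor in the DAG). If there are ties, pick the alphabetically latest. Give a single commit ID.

After op 1 (branch): HEAD=main@A [main=A work=A]
After op 2 (branch): HEAD=main@A [dev=A main=A work=A]
After op 3 (merge): HEAD=main@B [dev=A main=B work=A]
After op 4 (reset): HEAD=main@A [dev=A main=A work=A]
After op 5 (checkout): HEAD=dev@A [dev=A main=A work=A]
After op 6 (merge): HEAD=dev@C [dev=C main=A work=A]
After op 7 (branch): HEAD=dev@C [dev=C fix=C main=A work=A]
After op 8 (reset): HEAD=dev@B [dev=B fix=C main=A work=A]
ancestors(fix=C): ['A', 'C']
ancestors(work=A): ['A']
common: ['A']

Answer: A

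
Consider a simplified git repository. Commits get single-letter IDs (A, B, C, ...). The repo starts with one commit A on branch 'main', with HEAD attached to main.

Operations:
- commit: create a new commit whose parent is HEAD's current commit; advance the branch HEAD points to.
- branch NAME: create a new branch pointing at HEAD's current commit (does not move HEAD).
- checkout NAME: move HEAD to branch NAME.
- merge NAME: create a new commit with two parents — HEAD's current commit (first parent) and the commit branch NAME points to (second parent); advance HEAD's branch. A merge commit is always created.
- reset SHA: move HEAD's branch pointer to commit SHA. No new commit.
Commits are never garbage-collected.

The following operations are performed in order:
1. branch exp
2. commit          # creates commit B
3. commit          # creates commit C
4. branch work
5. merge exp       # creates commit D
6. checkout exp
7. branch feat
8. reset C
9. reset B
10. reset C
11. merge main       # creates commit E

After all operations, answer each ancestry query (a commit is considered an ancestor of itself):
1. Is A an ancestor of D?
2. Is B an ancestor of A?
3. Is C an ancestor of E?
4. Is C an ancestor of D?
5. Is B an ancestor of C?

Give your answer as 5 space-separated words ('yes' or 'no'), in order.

After op 1 (branch): HEAD=main@A [exp=A main=A]
After op 2 (commit): HEAD=main@B [exp=A main=B]
After op 3 (commit): HEAD=main@C [exp=A main=C]
After op 4 (branch): HEAD=main@C [exp=A main=C work=C]
After op 5 (merge): HEAD=main@D [exp=A main=D work=C]
After op 6 (checkout): HEAD=exp@A [exp=A main=D work=C]
After op 7 (branch): HEAD=exp@A [exp=A feat=A main=D work=C]
After op 8 (reset): HEAD=exp@C [exp=C feat=A main=D work=C]
After op 9 (reset): HEAD=exp@B [exp=B feat=A main=D work=C]
After op 10 (reset): HEAD=exp@C [exp=C feat=A main=D work=C]
After op 11 (merge): HEAD=exp@E [exp=E feat=A main=D work=C]
ancestors(D) = {A,B,C,D}; A in? yes
ancestors(A) = {A}; B in? no
ancestors(E) = {A,B,C,D,E}; C in? yes
ancestors(D) = {A,B,C,D}; C in? yes
ancestors(C) = {A,B,C}; B in? yes

Answer: yes no yes yes yes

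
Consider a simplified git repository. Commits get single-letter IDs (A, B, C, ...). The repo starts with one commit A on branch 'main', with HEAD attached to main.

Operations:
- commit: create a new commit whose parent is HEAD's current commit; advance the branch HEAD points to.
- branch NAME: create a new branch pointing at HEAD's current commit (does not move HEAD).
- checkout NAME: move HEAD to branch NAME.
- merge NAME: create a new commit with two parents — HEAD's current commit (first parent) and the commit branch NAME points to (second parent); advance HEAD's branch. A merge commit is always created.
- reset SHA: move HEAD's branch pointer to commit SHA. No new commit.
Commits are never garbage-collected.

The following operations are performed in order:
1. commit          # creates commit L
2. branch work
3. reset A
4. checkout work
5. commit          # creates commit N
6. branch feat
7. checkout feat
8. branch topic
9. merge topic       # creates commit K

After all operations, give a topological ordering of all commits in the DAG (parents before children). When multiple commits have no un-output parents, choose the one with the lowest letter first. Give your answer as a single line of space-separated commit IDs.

Answer: A L N K

Derivation:
After op 1 (commit): HEAD=main@L [main=L]
After op 2 (branch): HEAD=main@L [main=L work=L]
After op 3 (reset): HEAD=main@A [main=A work=L]
After op 4 (checkout): HEAD=work@L [main=A work=L]
After op 5 (commit): HEAD=work@N [main=A work=N]
After op 6 (branch): HEAD=work@N [feat=N main=A work=N]
After op 7 (checkout): HEAD=feat@N [feat=N main=A work=N]
After op 8 (branch): HEAD=feat@N [feat=N main=A topic=N work=N]
After op 9 (merge): HEAD=feat@K [feat=K main=A topic=N work=N]
commit A: parents=[]
commit K: parents=['N', 'N']
commit L: parents=['A']
commit N: parents=['L']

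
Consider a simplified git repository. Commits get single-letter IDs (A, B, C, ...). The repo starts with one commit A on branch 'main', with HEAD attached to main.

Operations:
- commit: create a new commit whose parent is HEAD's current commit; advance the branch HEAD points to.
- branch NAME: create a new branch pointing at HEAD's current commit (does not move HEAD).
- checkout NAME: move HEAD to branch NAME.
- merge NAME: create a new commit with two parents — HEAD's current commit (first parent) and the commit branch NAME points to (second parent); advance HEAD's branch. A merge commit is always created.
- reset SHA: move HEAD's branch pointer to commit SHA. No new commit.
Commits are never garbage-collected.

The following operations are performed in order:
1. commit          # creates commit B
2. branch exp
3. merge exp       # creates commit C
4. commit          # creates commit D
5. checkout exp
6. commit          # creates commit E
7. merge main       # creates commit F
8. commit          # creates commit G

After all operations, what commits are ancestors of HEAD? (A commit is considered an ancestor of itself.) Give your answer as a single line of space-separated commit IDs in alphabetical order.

Answer: A B C D E F G

Derivation:
After op 1 (commit): HEAD=main@B [main=B]
After op 2 (branch): HEAD=main@B [exp=B main=B]
After op 3 (merge): HEAD=main@C [exp=B main=C]
After op 4 (commit): HEAD=main@D [exp=B main=D]
After op 5 (checkout): HEAD=exp@B [exp=B main=D]
After op 6 (commit): HEAD=exp@E [exp=E main=D]
After op 7 (merge): HEAD=exp@F [exp=F main=D]
After op 8 (commit): HEAD=exp@G [exp=G main=D]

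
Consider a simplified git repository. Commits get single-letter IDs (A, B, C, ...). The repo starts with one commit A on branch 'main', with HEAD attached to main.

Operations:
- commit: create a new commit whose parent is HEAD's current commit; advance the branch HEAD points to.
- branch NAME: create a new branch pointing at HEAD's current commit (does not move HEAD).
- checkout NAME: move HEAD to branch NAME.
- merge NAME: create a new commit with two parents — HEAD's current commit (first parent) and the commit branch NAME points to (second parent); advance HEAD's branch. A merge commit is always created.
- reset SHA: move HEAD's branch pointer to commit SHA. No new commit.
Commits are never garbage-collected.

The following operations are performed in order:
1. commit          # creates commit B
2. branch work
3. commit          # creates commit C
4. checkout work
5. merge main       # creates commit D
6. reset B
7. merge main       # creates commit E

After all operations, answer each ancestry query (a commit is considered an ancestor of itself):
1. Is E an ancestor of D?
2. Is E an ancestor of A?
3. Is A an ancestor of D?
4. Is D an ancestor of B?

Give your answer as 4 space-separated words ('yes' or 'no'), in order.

After op 1 (commit): HEAD=main@B [main=B]
After op 2 (branch): HEAD=main@B [main=B work=B]
After op 3 (commit): HEAD=main@C [main=C work=B]
After op 4 (checkout): HEAD=work@B [main=C work=B]
After op 5 (merge): HEAD=work@D [main=C work=D]
After op 6 (reset): HEAD=work@B [main=C work=B]
After op 7 (merge): HEAD=work@E [main=C work=E]
ancestors(D) = {A,B,C,D}; E in? no
ancestors(A) = {A}; E in? no
ancestors(D) = {A,B,C,D}; A in? yes
ancestors(B) = {A,B}; D in? no

Answer: no no yes no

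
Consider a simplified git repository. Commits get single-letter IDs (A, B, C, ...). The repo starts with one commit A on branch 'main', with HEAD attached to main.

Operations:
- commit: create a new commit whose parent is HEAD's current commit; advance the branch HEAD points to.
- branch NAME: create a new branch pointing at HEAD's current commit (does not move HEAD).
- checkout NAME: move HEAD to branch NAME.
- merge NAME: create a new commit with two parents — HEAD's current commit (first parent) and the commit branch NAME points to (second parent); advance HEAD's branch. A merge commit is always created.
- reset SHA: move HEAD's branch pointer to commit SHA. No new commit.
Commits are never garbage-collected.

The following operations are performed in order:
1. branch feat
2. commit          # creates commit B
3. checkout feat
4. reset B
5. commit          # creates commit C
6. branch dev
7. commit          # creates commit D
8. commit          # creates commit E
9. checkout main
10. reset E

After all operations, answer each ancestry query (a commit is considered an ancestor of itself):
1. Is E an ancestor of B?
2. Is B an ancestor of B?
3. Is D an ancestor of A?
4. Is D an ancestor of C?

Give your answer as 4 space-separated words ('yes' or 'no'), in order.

Answer: no yes no no

Derivation:
After op 1 (branch): HEAD=main@A [feat=A main=A]
After op 2 (commit): HEAD=main@B [feat=A main=B]
After op 3 (checkout): HEAD=feat@A [feat=A main=B]
After op 4 (reset): HEAD=feat@B [feat=B main=B]
After op 5 (commit): HEAD=feat@C [feat=C main=B]
After op 6 (branch): HEAD=feat@C [dev=C feat=C main=B]
After op 7 (commit): HEAD=feat@D [dev=C feat=D main=B]
After op 8 (commit): HEAD=feat@E [dev=C feat=E main=B]
After op 9 (checkout): HEAD=main@B [dev=C feat=E main=B]
After op 10 (reset): HEAD=main@E [dev=C feat=E main=E]
ancestors(B) = {A,B}; E in? no
ancestors(B) = {A,B}; B in? yes
ancestors(A) = {A}; D in? no
ancestors(C) = {A,B,C}; D in? no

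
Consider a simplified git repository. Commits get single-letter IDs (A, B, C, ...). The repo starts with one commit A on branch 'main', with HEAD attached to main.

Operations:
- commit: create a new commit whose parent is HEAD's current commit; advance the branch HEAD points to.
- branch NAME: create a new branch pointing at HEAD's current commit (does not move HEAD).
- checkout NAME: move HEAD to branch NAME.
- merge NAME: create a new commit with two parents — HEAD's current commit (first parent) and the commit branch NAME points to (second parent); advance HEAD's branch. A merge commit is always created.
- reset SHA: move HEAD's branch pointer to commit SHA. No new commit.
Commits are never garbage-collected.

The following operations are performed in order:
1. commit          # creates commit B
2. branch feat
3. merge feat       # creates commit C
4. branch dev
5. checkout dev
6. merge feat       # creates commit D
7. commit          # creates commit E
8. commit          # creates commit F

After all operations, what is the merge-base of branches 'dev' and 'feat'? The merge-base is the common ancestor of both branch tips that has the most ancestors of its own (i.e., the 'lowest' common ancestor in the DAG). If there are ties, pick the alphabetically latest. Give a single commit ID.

After op 1 (commit): HEAD=main@B [main=B]
After op 2 (branch): HEAD=main@B [feat=B main=B]
After op 3 (merge): HEAD=main@C [feat=B main=C]
After op 4 (branch): HEAD=main@C [dev=C feat=B main=C]
After op 5 (checkout): HEAD=dev@C [dev=C feat=B main=C]
After op 6 (merge): HEAD=dev@D [dev=D feat=B main=C]
After op 7 (commit): HEAD=dev@E [dev=E feat=B main=C]
After op 8 (commit): HEAD=dev@F [dev=F feat=B main=C]
ancestors(dev=F): ['A', 'B', 'C', 'D', 'E', 'F']
ancestors(feat=B): ['A', 'B']
common: ['A', 'B']

Answer: B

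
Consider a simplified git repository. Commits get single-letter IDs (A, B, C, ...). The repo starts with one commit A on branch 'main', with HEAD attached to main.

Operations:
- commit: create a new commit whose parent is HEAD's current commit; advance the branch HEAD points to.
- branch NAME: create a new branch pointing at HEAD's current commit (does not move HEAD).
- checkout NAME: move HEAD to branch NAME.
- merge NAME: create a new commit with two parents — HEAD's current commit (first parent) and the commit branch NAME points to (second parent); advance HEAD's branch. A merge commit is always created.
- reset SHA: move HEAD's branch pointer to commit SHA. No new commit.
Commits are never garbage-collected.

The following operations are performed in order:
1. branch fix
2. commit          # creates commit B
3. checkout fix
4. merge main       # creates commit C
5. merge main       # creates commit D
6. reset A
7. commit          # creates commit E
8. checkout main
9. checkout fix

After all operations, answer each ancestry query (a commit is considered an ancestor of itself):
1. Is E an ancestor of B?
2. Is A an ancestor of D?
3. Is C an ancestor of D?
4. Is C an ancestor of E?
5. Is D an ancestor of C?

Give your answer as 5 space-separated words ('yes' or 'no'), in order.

After op 1 (branch): HEAD=main@A [fix=A main=A]
After op 2 (commit): HEAD=main@B [fix=A main=B]
After op 3 (checkout): HEAD=fix@A [fix=A main=B]
After op 4 (merge): HEAD=fix@C [fix=C main=B]
After op 5 (merge): HEAD=fix@D [fix=D main=B]
After op 6 (reset): HEAD=fix@A [fix=A main=B]
After op 7 (commit): HEAD=fix@E [fix=E main=B]
After op 8 (checkout): HEAD=main@B [fix=E main=B]
After op 9 (checkout): HEAD=fix@E [fix=E main=B]
ancestors(B) = {A,B}; E in? no
ancestors(D) = {A,B,C,D}; A in? yes
ancestors(D) = {A,B,C,D}; C in? yes
ancestors(E) = {A,E}; C in? no
ancestors(C) = {A,B,C}; D in? no

Answer: no yes yes no no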